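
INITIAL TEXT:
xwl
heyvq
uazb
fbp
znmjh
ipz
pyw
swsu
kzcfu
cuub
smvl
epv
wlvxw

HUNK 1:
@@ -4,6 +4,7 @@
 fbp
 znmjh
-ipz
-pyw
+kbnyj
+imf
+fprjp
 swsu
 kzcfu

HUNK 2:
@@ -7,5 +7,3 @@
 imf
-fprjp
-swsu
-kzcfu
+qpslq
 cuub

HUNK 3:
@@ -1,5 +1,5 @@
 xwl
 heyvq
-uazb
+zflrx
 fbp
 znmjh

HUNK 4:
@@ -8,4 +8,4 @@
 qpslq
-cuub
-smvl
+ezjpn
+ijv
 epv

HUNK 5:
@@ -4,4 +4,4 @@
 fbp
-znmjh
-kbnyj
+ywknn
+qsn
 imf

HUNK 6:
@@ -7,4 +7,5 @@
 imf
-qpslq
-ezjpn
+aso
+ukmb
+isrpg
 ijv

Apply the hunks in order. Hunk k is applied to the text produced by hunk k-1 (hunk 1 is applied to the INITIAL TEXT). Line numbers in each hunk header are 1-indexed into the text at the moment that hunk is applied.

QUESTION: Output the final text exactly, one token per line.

Answer: xwl
heyvq
zflrx
fbp
ywknn
qsn
imf
aso
ukmb
isrpg
ijv
epv
wlvxw

Derivation:
Hunk 1: at line 4 remove [ipz,pyw] add [kbnyj,imf,fprjp] -> 14 lines: xwl heyvq uazb fbp znmjh kbnyj imf fprjp swsu kzcfu cuub smvl epv wlvxw
Hunk 2: at line 7 remove [fprjp,swsu,kzcfu] add [qpslq] -> 12 lines: xwl heyvq uazb fbp znmjh kbnyj imf qpslq cuub smvl epv wlvxw
Hunk 3: at line 1 remove [uazb] add [zflrx] -> 12 lines: xwl heyvq zflrx fbp znmjh kbnyj imf qpslq cuub smvl epv wlvxw
Hunk 4: at line 8 remove [cuub,smvl] add [ezjpn,ijv] -> 12 lines: xwl heyvq zflrx fbp znmjh kbnyj imf qpslq ezjpn ijv epv wlvxw
Hunk 5: at line 4 remove [znmjh,kbnyj] add [ywknn,qsn] -> 12 lines: xwl heyvq zflrx fbp ywknn qsn imf qpslq ezjpn ijv epv wlvxw
Hunk 6: at line 7 remove [qpslq,ezjpn] add [aso,ukmb,isrpg] -> 13 lines: xwl heyvq zflrx fbp ywknn qsn imf aso ukmb isrpg ijv epv wlvxw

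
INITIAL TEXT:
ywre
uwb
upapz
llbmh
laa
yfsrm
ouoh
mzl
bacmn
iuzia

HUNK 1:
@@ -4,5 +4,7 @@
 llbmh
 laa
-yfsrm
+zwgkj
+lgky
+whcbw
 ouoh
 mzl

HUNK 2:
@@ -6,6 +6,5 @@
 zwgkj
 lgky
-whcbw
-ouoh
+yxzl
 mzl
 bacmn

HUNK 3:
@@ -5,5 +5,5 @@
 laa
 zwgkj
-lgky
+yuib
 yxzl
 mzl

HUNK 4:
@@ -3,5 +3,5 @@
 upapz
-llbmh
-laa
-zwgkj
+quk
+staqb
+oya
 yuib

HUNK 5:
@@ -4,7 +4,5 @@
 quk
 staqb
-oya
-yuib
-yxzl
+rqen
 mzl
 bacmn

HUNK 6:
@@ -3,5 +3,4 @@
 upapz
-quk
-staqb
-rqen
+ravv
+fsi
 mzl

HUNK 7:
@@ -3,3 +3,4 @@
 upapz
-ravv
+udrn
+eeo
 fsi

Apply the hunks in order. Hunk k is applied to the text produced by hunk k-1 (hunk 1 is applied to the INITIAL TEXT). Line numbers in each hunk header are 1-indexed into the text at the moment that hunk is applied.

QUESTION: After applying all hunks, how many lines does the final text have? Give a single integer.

Answer: 9

Derivation:
Hunk 1: at line 4 remove [yfsrm] add [zwgkj,lgky,whcbw] -> 12 lines: ywre uwb upapz llbmh laa zwgkj lgky whcbw ouoh mzl bacmn iuzia
Hunk 2: at line 6 remove [whcbw,ouoh] add [yxzl] -> 11 lines: ywre uwb upapz llbmh laa zwgkj lgky yxzl mzl bacmn iuzia
Hunk 3: at line 5 remove [lgky] add [yuib] -> 11 lines: ywre uwb upapz llbmh laa zwgkj yuib yxzl mzl bacmn iuzia
Hunk 4: at line 3 remove [llbmh,laa,zwgkj] add [quk,staqb,oya] -> 11 lines: ywre uwb upapz quk staqb oya yuib yxzl mzl bacmn iuzia
Hunk 5: at line 4 remove [oya,yuib,yxzl] add [rqen] -> 9 lines: ywre uwb upapz quk staqb rqen mzl bacmn iuzia
Hunk 6: at line 3 remove [quk,staqb,rqen] add [ravv,fsi] -> 8 lines: ywre uwb upapz ravv fsi mzl bacmn iuzia
Hunk 7: at line 3 remove [ravv] add [udrn,eeo] -> 9 lines: ywre uwb upapz udrn eeo fsi mzl bacmn iuzia
Final line count: 9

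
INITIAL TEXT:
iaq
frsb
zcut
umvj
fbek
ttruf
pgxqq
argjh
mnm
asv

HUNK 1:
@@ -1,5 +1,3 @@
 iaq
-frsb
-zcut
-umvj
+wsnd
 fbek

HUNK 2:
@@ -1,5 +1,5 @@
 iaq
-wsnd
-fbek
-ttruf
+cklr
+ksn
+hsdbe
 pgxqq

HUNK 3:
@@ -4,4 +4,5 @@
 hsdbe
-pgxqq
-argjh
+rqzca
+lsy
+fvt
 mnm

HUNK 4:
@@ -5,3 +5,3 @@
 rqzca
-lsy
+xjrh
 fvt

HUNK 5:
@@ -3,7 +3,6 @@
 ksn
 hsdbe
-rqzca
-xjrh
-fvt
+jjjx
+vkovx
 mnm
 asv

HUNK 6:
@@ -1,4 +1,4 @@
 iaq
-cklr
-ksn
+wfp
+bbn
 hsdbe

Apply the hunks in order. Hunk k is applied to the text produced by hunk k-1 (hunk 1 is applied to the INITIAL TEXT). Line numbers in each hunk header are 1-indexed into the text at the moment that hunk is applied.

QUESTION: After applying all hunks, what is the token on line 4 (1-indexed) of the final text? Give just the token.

Answer: hsdbe

Derivation:
Hunk 1: at line 1 remove [frsb,zcut,umvj] add [wsnd] -> 8 lines: iaq wsnd fbek ttruf pgxqq argjh mnm asv
Hunk 2: at line 1 remove [wsnd,fbek,ttruf] add [cklr,ksn,hsdbe] -> 8 lines: iaq cklr ksn hsdbe pgxqq argjh mnm asv
Hunk 3: at line 4 remove [pgxqq,argjh] add [rqzca,lsy,fvt] -> 9 lines: iaq cklr ksn hsdbe rqzca lsy fvt mnm asv
Hunk 4: at line 5 remove [lsy] add [xjrh] -> 9 lines: iaq cklr ksn hsdbe rqzca xjrh fvt mnm asv
Hunk 5: at line 3 remove [rqzca,xjrh,fvt] add [jjjx,vkovx] -> 8 lines: iaq cklr ksn hsdbe jjjx vkovx mnm asv
Hunk 6: at line 1 remove [cklr,ksn] add [wfp,bbn] -> 8 lines: iaq wfp bbn hsdbe jjjx vkovx mnm asv
Final line 4: hsdbe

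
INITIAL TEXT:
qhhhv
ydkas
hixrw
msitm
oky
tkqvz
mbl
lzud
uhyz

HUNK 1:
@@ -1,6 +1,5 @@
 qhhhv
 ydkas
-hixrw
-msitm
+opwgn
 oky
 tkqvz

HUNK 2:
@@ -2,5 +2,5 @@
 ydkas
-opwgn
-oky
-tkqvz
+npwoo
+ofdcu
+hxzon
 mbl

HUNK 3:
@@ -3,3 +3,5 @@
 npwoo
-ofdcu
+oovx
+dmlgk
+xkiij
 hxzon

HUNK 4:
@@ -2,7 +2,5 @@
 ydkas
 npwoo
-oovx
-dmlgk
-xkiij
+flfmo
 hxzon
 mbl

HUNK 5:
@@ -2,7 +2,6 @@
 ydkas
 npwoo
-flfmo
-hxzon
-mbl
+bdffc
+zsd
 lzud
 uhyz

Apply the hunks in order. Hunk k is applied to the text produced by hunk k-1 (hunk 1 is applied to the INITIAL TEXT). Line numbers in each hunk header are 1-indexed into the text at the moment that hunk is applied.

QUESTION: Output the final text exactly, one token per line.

Hunk 1: at line 1 remove [hixrw,msitm] add [opwgn] -> 8 lines: qhhhv ydkas opwgn oky tkqvz mbl lzud uhyz
Hunk 2: at line 2 remove [opwgn,oky,tkqvz] add [npwoo,ofdcu,hxzon] -> 8 lines: qhhhv ydkas npwoo ofdcu hxzon mbl lzud uhyz
Hunk 3: at line 3 remove [ofdcu] add [oovx,dmlgk,xkiij] -> 10 lines: qhhhv ydkas npwoo oovx dmlgk xkiij hxzon mbl lzud uhyz
Hunk 4: at line 2 remove [oovx,dmlgk,xkiij] add [flfmo] -> 8 lines: qhhhv ydkas npwoo flfmo hxzon mbl lzud uhyz
Hunk 5: at line 2 remove [flfmo,hxzon,mbl] add [bdffc,zsd] -> 7 lines: qhhhv ydkas npwoo bdffc zsd lzud uhyz

Answer: qhhhv
ydkas
npwoo
bdffc
zsd
lzud
uhyz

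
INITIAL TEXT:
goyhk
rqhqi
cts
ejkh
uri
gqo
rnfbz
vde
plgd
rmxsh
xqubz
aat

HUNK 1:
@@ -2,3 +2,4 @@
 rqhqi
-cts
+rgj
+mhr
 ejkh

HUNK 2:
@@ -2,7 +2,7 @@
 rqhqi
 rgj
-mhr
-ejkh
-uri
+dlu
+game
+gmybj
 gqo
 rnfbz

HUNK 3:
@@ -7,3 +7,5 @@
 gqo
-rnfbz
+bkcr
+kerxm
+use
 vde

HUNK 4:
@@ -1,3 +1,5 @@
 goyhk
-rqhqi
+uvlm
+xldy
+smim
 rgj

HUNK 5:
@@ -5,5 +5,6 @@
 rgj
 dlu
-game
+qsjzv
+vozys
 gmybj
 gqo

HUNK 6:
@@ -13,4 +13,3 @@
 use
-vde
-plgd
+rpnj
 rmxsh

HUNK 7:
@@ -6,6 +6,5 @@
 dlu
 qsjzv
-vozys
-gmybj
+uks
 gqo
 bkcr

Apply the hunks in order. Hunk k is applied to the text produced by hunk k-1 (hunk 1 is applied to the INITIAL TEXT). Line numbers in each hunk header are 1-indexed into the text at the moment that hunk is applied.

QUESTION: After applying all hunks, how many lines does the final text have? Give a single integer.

Hunk 1: at line 2 remove [cts] add [rgj,mhr] -> 13 lines: goyhk rqhqi rgj mhr ejkh uri gqo rnfbz vde plgd rmxsh xqubz aat
Hunk 2: at line 2 remove [mhr,ejkh,uri] add [dlu,game,gmybj] -> 13 lines: goyhk rqhqi rgj dlu game gmybj gqo rnfbz vde plgd rmxsh xqubz aat
Hunk 3: at line 7 remove [rnfbz] add [bkcr,kerxm,use] -> 15 lines: goyhk rqhqi rgj dlu game gmybj gqo bkcr kerxm use vde plgd rmxsh xqubz aat
Hunk 4: at line 1 remove [rqhqi] add [uvlm,xldy,smim] -> 17 lines: goyhk uvlm xldy smim rgj dlu game gmybj gqo bkcr kerxm use vde plgd rmxsh xqubz aat
Hunk 5: at line 5 remove [game] add [qsjzv,vozys] -> 18 lines: goyhk uvlm xldy smim rgj dlu qsjzv vozys gmybj gqo bkcr kerxm use vde plgd rmxsh xqubz aat
Hunk 6: at line 13 remove [vde,plgd] add [rpnj] -> 17 lines: goyhk uvlm xldy smim rgj dlu qsjzv vozys gmybj gqo bkcr kerxm use rpnj rmxsh xqubz aat
Hunk 7: at line 6 remove [vozys,gmybj] add [uks] -> 16 lines: goyhk uvlm xldy smim rgj dlu qsjzv uks gqo bkcr kerxm use rpnj rmxsh xqubz aat
Final line count: 16

Answer: 16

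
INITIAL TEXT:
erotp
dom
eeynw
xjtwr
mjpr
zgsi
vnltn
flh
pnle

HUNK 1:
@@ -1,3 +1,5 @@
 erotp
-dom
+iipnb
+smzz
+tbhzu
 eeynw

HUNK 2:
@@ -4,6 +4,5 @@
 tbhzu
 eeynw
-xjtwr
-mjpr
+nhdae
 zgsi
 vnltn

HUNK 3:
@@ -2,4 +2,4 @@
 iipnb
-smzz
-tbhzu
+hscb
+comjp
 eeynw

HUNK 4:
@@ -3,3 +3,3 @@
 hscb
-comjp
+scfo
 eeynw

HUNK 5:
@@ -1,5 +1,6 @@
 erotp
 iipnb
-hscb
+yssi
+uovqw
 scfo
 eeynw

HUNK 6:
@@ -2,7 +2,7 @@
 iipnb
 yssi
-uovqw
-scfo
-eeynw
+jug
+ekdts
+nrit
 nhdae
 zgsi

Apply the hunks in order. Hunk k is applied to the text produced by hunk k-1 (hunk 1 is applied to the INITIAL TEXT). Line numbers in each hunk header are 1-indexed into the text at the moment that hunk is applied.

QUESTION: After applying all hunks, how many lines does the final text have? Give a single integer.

Answer: 11

Derivation:
Hunk 1: at line 1 remove [dom] add [iipnb,smzz,tbhzu] -> 11 lines: erotp iipnb smzz tbhzu eeynw xjtwr mjpr zgsi vnltn flh pnle
Hunk 2: at line 4 remove [xjtwr,mjpr] add [nhdae] -> 10 lines: erotp iipnb smzz tbhzu eeynw nhdae zgsi vnltn flh pnle
Hunk 3: at line 2 remove [smzz,tbhzu] add [hscb,comjp] -> 10 lines: erotp iipnb hscb comjp eeynw nhdae zgsi vnltn flh pnle
Hunk 4: at line 3 remove [comjp] add [scfo] -> 10 lines: erotp iipnb hscb scfo eeynw nhdae zgsi vnltn flh pnle
Hunk 5: at line 1 remove [hscb] add [yssi,uovqw] -> 11 lines: erotp iipnb yssi uovqw scfo eeynw nhdae zgsi vnltn flh pnle
Hunk 6: at line 2 remove [uovqw,scfo,eeynw] add [jug,ekdts,nrit] -> 11 lines: erotp iipnb yssi jug ekdts nrit nhdae zgsi vnltn flh pnle
Final line count: 11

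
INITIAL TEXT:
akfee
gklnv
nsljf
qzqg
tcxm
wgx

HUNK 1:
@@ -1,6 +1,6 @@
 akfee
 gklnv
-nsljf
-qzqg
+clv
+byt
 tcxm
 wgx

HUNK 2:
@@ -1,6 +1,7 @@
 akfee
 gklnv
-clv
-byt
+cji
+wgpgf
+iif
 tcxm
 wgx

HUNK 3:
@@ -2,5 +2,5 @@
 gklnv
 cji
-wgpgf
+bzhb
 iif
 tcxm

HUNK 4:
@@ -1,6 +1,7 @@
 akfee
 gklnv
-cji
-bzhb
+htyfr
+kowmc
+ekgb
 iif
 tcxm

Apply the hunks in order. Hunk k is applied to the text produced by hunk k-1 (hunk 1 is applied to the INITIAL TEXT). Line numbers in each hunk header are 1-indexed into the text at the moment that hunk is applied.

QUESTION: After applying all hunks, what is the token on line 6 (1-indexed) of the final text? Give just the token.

Answer: iif

Derivation:
Hunk 1: at line 1 remove [nsljf,qzqg] add [clv,byt] -> 6 lines: akfee gklnv clv byt tcxm wgx
Hunk 2: at line 1 remove [clv,byt] add [cji,wgpgf,iif] -> 7 lines: akfee gklnv cji wgpgf iif tcxm wgx
Hunk 3: at line 2 remove [wgpgf] add [bzhb] -> 7 lines: akfee gklnv cji bzhb iif tcxm wgx
Hunk 4: at line 1 remove [cji,bzhb] add [htyfr,kowmc,ekgb] -> 8 lines: akfee gklnv htyfr kowmc ekgb iif tcxm wgx
Final line 6: iif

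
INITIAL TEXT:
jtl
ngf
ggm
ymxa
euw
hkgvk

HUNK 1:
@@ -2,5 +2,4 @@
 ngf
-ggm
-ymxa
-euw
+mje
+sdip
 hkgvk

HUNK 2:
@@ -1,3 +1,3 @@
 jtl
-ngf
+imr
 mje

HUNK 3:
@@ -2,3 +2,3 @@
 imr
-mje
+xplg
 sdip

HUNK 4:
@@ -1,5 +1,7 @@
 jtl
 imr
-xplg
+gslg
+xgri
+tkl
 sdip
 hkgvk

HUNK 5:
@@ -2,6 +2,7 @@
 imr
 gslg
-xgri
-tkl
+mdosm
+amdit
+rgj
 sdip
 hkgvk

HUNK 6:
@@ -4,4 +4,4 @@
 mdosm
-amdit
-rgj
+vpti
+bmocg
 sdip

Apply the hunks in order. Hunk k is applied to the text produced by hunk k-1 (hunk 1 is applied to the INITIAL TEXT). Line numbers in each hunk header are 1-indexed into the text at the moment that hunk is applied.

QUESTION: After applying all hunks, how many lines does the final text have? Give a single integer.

Answer: 8

Derivation:
Hunk 1: at line 2 remove [ggm,ymxa,euw] add [mje,sdip] -> 5 lines: jtl ngf mje sdip hkgvk
Hunk 2: at line 1 remove [ngf] add [imr] -> 5 lines: jtl imr mje sdip hkgvk
Hunk 3: at line 2 remove [mje] add [xplg] -> 5 lines: jtl imr xplg sdip hkgvk
Hunk 4: at line 1 remove [xplg] add [gslg,xgri,tkl] -> 7 lines: jtl imr gslg xgri tkl sdip hkgvk
Hunk 5: at line 2 remove [xgri,tkl] add [mdosm,amdit,rgj] -> 8 lines: jtl imr gslg mdosm amdit rgj sdip hkgvk
Hunk 6: at line 4 remove [amdit,rgj] add [vpti,bmocg] -> 8 lines: jtl imr gslg mdosm vpti bmocg sdip hkgvk
Final line count: 8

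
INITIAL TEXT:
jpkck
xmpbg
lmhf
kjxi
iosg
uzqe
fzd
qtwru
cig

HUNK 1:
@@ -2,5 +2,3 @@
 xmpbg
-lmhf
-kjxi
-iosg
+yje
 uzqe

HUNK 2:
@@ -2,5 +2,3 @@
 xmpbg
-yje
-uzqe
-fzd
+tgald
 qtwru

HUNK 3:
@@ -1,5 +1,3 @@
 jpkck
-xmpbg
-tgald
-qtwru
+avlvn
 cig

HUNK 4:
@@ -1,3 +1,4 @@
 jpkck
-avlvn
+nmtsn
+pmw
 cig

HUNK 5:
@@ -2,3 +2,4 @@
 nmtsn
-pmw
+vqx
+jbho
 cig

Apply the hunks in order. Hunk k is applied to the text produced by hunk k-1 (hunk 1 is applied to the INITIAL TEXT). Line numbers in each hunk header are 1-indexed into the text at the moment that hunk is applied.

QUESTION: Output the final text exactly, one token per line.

Hunk 1: at line 2 remove [lmhf,kjxi,iosg] add [yje] -> 7 lines: jpkck xmpbg yje uzqe fzd qtwru cig
Hunk 2: at line 2 remove [yje,uzqe,fzd] add [tgald] -> 5 lines: jpkck xmpbg tgald qtwru cig
Hunk 3: at line 1 remove [xmpbg,tgald,qtwru] add [avlvn] -> 3 lines: jpkck avlvn cig
Hunk 4: at line 1 remove [avlvn] add [nmtsn,pmw] -> 4 lines: jpkck nmtsn pmw cig
Hunk 5: at line 2 remove [pmw] add [vqx,jbho] -> 5 lines: jpkck nmtsn vqx jbho cig

Answer: jpkck
nmtsn
vqx
jbho
cig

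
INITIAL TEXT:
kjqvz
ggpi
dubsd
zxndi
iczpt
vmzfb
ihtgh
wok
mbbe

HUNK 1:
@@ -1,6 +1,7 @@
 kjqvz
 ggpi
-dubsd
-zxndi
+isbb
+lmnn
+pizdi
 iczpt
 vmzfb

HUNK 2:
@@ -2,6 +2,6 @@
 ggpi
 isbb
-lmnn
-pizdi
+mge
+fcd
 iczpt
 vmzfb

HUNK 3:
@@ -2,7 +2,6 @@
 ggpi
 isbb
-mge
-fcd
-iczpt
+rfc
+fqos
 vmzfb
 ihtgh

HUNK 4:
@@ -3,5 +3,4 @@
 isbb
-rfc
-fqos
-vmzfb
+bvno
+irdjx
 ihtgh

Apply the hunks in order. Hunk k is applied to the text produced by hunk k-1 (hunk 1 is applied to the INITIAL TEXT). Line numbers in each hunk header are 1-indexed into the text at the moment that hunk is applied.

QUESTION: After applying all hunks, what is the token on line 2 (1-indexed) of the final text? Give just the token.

Hunk 1: at line 1 remove [dubsd,zxndi] add [isbb,lmnn,pizdi] -> 10 lines: kjqvz ggpi isbb lmnn pizdi iczpt vmzfb ihtgh wok mbbe
Hunk 2: at line 2 remove [lmnn,pizdi] add [mge,fcd] -> 10 lines: kjqvz ggpi isbb mge fcd iczpt vmzfb ihtgh wok mbbe
Hunk 3: at line 2 remove [mge,fcd,iczpt] add [rfc,fqos] -> 9 lines: kjqvz ggpi isbb rfc fqos vmzfb ihtgh wok mbbe
Hunk 4: at line 3 remove [rfc,fqos,vmzfb] add [bvno,irdjx] -> 8 lines: kjqvz ggpi isbb bvno irdjx ihtgh wok mbbe
Final line 2: ggpi

Answer: ggpi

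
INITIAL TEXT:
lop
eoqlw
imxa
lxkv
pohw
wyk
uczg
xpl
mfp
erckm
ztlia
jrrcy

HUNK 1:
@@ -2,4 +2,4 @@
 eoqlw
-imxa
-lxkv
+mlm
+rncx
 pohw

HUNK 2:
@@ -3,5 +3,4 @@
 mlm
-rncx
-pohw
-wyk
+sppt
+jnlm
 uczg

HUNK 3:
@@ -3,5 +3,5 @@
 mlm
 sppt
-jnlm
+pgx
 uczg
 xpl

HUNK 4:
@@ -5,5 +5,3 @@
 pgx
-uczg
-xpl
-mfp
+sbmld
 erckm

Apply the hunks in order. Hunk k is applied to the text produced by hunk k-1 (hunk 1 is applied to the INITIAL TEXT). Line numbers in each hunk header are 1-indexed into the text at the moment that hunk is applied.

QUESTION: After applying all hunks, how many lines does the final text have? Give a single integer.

Hunk 1: at line 2 remove [imxa,lxkv] add [mlm,rncx] -> 12 lines: lop eoqlw mlm rncx pohw wyk uczg xpl mfp erckm ztlia jrrcy
Hunk 2: at line 3 remove [rncx,pohw,wyk] add [sppt,jnlm] -> 11 lines: lop eoqlw mlm sppt jnlm uczg xpl mfp erckm ztlia jrrcy
Hunk 3: at line 3 remove [jnlm] add [pgx] -> 11 lines: lop eoqlw mlm sppt pgx uczg xpl mfp erckm ztlia jrrcy
Hunk 4: at line 5 remove [uczg,xpl,mfp] add [sbmld] -> 9 lines: lop eoqlw mlm sppt pgx sbmld erckm ztlia jrrcy
Final line count: 9

Answer: 9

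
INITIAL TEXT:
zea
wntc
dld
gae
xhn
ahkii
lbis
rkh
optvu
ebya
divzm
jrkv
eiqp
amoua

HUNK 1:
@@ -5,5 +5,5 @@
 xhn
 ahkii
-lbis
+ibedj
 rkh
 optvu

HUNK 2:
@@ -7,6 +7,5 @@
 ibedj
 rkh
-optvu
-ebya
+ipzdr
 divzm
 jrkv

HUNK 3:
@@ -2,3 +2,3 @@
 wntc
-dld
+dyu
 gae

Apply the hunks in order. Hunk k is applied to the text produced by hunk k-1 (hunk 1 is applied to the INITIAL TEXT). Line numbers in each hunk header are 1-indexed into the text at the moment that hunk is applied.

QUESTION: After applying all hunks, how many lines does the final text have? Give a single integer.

Answer: 13

Derivation:
Hunk 1: at line 5 remove [lbis] add [ibedj] -> 14 lines: zea wntc dld gae xhn ahkii ibedj rkh optvu ebya divzm jrkv eiqp amoua
Hunk 2: at line 7 remove [optvu,ebya] add [ipzdr] -> 13 lines: zea wntc dld gae xhn ahkii ibedj rkh ipzdr divzm jrkv eiqp amoua
Hunk 3: at line 2 remove [dld] add [dyu] -> 13 lines: zea wntc dyu gae xhn ahkii ibedj rkh ipzdr divzm jrkv eiqp amoua
Final line count: 13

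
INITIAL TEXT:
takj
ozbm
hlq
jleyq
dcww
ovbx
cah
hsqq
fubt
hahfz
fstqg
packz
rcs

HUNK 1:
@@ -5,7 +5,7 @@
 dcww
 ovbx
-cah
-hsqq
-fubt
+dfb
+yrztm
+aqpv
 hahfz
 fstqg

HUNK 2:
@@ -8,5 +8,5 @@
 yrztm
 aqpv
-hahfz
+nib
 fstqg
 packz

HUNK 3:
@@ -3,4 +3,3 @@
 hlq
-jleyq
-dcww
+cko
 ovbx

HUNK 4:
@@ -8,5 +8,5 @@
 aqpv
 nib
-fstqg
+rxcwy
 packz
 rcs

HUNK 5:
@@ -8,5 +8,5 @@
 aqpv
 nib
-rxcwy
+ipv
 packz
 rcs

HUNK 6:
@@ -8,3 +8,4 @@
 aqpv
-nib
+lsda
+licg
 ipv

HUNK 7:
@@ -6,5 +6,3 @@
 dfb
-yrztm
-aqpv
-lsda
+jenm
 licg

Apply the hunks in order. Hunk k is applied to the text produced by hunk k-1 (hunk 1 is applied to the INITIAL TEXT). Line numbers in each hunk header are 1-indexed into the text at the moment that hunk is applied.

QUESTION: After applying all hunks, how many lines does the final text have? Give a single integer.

Answer: 11

Derivation:
Hunk 1: at line 5 remove [cah,hsqq,fubt] add [dfb,yrztm,aqpv] -> 13 lines: takj ozbm hlq jleyq dcww ovbx dfb yrztm aqpv hahfz fstqg packz rcs
Hunk 2: at line 8 remove [hahfz] add [nib] -> 13 lines: takj ozbm hlq jleyq dcww ovbx dfb yrztm aqpv nib fstqg packz rcs
Hunk 3: at line 3 remove [jleyq,dcww] add [cko] -> 12 lines: takj ozbm hlq cko ovbx dfb yrztm aqpv nib fstqg packz rcs
Hunk 4: at line 8 remove [fstqg] add [rxcwy] -> 12 lines: takj ozbm hlq cko ovbx dfb yrztm aqpv nib rxcwy packz rcs
Hunk 5: at line 8 remove [rxcwy] add [ipv] -> 12 lines: takj ozbm hlq cko ovbx dfb yrztm aqpv nib ipv packz rcs
Hunk 6: at line 8 remove [nib] add [lsda,licg] -> 13 lines: takj ozbm hlq cko ovbx dfb yrztm aqpv lsda licg ipv packz rcs
Hunk 7: at line 6 remove [yrztm,aqpv,lsda] add [jenm] -> 11 lines: takj ozbm hlq cko ovbx dfb jenm licg ipv packz rcs
Final line count: 11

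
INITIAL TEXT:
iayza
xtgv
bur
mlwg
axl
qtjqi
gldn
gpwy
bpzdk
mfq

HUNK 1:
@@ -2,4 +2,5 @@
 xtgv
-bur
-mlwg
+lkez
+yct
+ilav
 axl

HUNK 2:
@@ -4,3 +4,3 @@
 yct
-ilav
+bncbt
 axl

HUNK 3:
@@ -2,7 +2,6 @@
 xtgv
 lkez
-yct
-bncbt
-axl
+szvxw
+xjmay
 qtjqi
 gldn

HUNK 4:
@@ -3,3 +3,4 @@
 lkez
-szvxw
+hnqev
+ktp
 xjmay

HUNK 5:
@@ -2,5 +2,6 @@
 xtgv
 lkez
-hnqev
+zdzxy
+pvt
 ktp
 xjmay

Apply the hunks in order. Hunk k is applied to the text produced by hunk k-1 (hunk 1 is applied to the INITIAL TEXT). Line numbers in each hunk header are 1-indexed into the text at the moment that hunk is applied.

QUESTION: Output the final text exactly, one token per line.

Hunk 1: at line 2 remove [bur,mlwg] add [lkez,yct,ilav] -> 11 lines: iayza xtgv lkez yct ilav axl qtjqi gldn gpwy bpzdk mfq
Hunk 2: at line 4 remove [ilav] add [bncbt] -> 11 lines: iayza xtgv lkez yct bncbt axl qtjqi gldn gpwy bpzdk mfq
Hunk 3: at line 2 remove [yct,bncbt,axl] add [szvxw,xjmay] -> 10 lines: iayza xtgv lkez szvxw xjmay qtjqi gldn gpwy bpzdk mfq
Hunk 4: at line 3 remove [szvxw] add [hnqev,ktp] -> 11 lines: iayza xtgv lkez hnqev ktp xjmay qtjqi gldn gpwy bpzdk mfq
Hunk 5: at line 2 remove [hnqev] add [zdzxy,pvt] -> 12 lines: iayza xtgv lkez zdzxy pvt ktp xjmay qtjqi gldn gpwy bpzdk mfq

Answer: iayza
xtgv
lkez
zdzxy
pvt
ktp
xjmay
qtjqi
gldn
gpwy
bpzdk
mfq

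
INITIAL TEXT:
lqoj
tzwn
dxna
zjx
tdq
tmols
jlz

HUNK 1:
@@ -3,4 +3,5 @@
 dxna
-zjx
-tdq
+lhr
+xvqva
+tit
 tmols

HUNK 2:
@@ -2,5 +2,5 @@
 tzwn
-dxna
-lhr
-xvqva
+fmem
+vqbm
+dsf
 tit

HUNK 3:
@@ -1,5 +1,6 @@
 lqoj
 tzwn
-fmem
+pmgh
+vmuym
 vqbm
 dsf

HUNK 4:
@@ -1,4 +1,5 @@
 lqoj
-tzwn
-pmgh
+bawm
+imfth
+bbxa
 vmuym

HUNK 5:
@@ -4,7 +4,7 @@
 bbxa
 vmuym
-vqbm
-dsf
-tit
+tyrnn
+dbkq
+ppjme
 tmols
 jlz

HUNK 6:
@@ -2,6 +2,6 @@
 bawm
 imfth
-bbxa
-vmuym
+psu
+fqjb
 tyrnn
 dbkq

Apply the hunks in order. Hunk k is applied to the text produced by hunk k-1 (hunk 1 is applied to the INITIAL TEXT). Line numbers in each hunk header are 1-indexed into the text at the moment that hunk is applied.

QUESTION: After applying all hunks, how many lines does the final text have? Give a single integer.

Hunk 1: at line 3 remove [zjx,tdq] add [lhr,xvqva,tit] -> 8 lines: lqoj tzwn dxna lhr xvqva tit tmols jlz
Hunk 2: at line 2 remove [dxna,lhr,xvqva] add [fmem,vqbm,dsf] -> 8 lines: lqoj tzwn fmem vqbm dsf tit tmols jlz
Hunk 3: at line 1 remove [fmem] add [pmgh,vmuym] -> 9 lines: lqoj tzwn pmgh vmuym vqbm dsf tit tmols jlz
Hunk 4: at line 1 remove [tzwn,pmgh] add [bawm,imfth,bbxa] -> 10 lines: lqoj bawm imfth bbxa vmuym vqbm dsf tit tmols jlz
Hunk 5: at line 4 remove [vqbm,dsf,tit] add [tyrnn,dbkq,ppjme] -> 10 lines: lqoj bawm imfth bbxa vmuym tyrnn dbkq ppjme tmols jlz
Hunk 6: at line 2 remove [bbxa,vmuym] add [psu,fqjb] -> 10 lines: lqoj bawm imfth psu fqjb tyrnn dbkq ppjme tmols jlz
Final line count: 10

Answer: 10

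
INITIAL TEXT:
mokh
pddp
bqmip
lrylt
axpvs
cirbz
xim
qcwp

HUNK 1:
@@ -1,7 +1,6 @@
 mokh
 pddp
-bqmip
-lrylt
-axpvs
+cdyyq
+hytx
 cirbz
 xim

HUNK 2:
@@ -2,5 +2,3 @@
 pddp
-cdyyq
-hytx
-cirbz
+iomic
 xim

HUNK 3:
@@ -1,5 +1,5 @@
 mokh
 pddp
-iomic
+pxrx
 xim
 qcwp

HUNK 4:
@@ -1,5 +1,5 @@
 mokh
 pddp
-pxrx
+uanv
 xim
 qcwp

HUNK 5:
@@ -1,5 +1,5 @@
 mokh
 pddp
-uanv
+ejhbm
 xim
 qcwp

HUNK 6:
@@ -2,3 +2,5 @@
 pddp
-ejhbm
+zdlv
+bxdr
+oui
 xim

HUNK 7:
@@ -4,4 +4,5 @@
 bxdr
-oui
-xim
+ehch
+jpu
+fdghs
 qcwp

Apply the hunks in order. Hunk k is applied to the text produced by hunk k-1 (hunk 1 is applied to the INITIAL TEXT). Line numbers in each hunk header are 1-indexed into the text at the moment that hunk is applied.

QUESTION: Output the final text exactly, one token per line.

Answer: mokh
pddp
zdlv
bxdr
ehch
jpu
fdghs
qcwp

Derivation:
Hunk 1: at line 1 remove [bqmip,lrylt,axpvs] add [cdyyq,hytx] -> 7 lines: mokh pddp cdyyq hytx cirbz xim qcwp
Hunk 2: at line 2 remove [cdyyq,hytx,cirbz] add [iomic] -> 5 lines: mokh pddp iomic xim qcwp
Hunk 3: at line 1 remove [iomic] add [pxrx] -> 5 lines: mokh pddp pxrx xim qcwp
Hunk 4: at line 1 remove [pxrx] add [uanv] -> 5 lines: mokh pddp uanv xim qcwp
Hunk 5: at line 1 remove [uanv] add [ejhbm] -> 5 lines: mokh pddp ejhbm xim qcwp
Hunk 6: at line 2 remove [ejhbm] add [zdlv,bxdr,oui] -> 7 lines: mokh pddp zdlv bxdr oui xim qcwp
Hunk 7: at line 4 remove [oui,xim] add [ehch,jpu,fdghs] -> 8 lines: mokh pddp zdlv bxdr ehch jpu fdghs qcwp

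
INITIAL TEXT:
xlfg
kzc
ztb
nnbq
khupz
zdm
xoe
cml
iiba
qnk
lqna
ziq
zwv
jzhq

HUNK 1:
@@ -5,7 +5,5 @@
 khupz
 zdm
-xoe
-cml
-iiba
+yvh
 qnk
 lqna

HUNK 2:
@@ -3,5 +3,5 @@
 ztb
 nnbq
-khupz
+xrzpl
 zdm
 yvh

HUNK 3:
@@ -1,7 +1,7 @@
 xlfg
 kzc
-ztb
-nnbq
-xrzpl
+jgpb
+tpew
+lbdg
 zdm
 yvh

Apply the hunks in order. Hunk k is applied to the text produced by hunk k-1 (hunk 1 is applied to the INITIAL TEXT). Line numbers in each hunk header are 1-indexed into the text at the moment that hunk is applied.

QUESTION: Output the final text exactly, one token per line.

Answer: xlfg
kzc
jgpb
tpew
lbdg
zdm
yvh
qnk
lqna
ziq
zwv
jzhq

Derivation:
Hunk 1: at line 5 remove [xoe,cml,iiba] add [yvh] -> 12 lines: xlfg kzc ztb nnbq khupz zdm yvh qnk lqna ziq zwv jzhq
Hunk 2: at line 3 remove [khupz] add [xrzpl] -> 12 lines: xlfg kzc ztb nnbq xrzpl zdm yvh qnk lqna ziq zwv jzhq
Hunk 3: at line 1 remove [ztb,nnbq,xrzpl] add [jgpb,tpew,lbdg] -> 12 lines: xlfg kzc jgpb tpew lbdg zdm yvh qnk lqna ziq zwv jzhq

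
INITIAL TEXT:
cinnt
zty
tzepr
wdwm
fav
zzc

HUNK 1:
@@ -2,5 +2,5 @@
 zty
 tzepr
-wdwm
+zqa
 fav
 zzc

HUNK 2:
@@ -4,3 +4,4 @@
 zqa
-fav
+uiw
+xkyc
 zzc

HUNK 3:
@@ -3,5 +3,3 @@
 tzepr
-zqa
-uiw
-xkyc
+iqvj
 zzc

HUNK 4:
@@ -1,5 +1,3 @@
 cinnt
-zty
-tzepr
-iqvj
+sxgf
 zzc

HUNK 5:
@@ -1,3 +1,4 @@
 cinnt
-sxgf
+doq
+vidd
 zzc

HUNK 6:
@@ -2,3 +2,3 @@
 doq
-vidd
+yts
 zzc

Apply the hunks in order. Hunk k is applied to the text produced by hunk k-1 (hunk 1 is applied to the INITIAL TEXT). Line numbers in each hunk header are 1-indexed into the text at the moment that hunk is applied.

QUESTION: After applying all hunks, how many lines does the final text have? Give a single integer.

Hunk 1: at line 2 remove [wdwm] add [zqa] -> 6 lines: cinnt zty tzepr zqa fav zzc
Hunk 2: at line 4 remove [fav] add [uiw,xkyc] -> 7 lines: cinnt zty tzepr zqa uiw xkyc zzc
Hunk 3: at line 3 remove [zqa,uiw,xkyc] add [iqvj] -> 5 lines: cinnt zty tzepr iqvj zzc
Hunk 4: at line 1 remove [zty,tzepr,iqvj] add [sxgf] -> 3 lines: cinnt sxgf zzc
Hunk 5: at line 1 remove [sxgf] add [doq,vidd] -> 4 lines: cinnt doq vidd zzc
Hunk 6: at line 2 remove [vidd] add [yts] -> 4 lines: cinnt doq yts zzc
Final line count: 4

Answer: 4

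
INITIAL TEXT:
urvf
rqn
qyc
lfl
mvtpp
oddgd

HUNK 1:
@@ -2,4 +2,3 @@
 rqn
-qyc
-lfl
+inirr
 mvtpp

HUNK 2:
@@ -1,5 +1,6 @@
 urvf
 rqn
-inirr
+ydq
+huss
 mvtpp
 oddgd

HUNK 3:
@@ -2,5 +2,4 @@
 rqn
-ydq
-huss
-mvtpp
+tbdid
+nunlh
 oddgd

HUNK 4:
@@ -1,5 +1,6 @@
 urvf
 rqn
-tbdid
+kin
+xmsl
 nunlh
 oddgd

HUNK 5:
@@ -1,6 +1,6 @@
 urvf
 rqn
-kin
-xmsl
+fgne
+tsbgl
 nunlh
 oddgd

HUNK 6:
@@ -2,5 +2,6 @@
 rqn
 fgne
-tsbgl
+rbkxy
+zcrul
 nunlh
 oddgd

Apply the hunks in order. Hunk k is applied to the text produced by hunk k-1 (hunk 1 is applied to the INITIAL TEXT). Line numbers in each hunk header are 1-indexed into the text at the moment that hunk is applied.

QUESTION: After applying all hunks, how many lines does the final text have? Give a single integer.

Answer: 7

Derivation:
Hunk 1: at line 2 remove [qyc,lfl] add [inirr] -> 5 lines: urvf rqn inirr mvtpp oddgd
Hunk 2: at line 1 remove [inirr] add [ydq,huss] -> 6 lines: urvf rqn ydq huss mvtpp oddgd
Hunk 3: at line 2 remove [ydq,huss,mvtpp] add [tbdid,nunlh] -> 5 lines: urvf rqn tbdid nunlh oddgd
Hunk 4: at line 1 remove [tbdid] add [kin,xmsl] -> 6 lines: urvf rqn kin xmsl nunlh oddgd
Hunk 5: at line 1 remove [kin,xmsl] add [fgne,tsbgl] -> 6 lines: urvf rqn fgne tsbgl nunlh oddgd
Hunk 6: at line 2 remove [tsbgl] add [rbkxy,zcrul] -> 7 lines: urvf rqn fgne rbkxy zcrul nunlh oddgd
Final line count: 7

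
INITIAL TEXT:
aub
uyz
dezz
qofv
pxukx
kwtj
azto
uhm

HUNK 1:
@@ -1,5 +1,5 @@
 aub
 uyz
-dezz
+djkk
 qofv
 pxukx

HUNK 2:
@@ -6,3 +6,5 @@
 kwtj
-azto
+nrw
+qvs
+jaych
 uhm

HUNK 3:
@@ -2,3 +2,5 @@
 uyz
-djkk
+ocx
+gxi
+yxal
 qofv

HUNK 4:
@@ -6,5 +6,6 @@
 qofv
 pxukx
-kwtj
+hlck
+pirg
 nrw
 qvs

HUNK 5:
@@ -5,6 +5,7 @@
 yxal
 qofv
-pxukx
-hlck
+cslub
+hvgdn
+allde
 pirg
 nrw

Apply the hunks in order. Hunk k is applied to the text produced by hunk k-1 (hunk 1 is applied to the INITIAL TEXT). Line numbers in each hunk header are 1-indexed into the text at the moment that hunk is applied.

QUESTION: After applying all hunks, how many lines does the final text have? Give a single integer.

Answer: 14

Derivation:
Hunk 1: at line 1 remove [dezz] add [djkk] -> 8 lines: aub uyz djkk qofv pxukx kwtj azto uhm
Hunk 2: at line 6 remove [azto] add [nrw,qvs,jaych] -> 10 lines: aub uyz djkk qofv pxukx kwtj nrw qvs jaych uhm
Hunk 3: at line 2 remove [djkk] add [ocx,gxi,yxal] -> 12 lines: aub uyz ocx gxi yxal qofv pxukx kwtj nrw qvs jaych uhm
Hunk 4: at line 6 remove [kwtj] add [hlck,pirg] -> 13 lines: aub uyz ocx gxi yxal qofv pxukx hlck pirg nrw qvs jaych uhm
Hunk 5: at line 5 remove [pxukx,hlck] add [cslub,hvgdn,allde] -> 14 lines: aub uyz ocx gxi yxal qofv cslub hvgdn allde pirg nrw qvs jaych uhm
Final line count: 14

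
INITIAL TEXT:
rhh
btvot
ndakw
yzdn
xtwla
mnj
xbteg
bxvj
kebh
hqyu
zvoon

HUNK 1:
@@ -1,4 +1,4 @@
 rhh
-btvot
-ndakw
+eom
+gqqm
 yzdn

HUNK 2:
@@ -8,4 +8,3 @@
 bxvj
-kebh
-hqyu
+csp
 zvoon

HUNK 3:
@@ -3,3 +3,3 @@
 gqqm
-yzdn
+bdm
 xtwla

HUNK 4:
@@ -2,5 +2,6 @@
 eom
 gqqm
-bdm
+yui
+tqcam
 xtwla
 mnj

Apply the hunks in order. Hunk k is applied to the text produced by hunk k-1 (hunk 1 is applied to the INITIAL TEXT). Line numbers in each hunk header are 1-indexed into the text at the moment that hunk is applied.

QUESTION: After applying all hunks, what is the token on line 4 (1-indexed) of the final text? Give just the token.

Answer: yui

Derivation:
Hunk 1: at line 1 remove [btvot,ndakw] add [eom,gqqm] -> 11 lines: rhh eom gqqm yzdn xtwla mnj xbteg bxvj kebh hqyu zvoon
Hunk 2: at line 8 remove [kebh,hqyu] add [csp] -> 10 lines: rhh eom gqqm yzdn xtwla mnj xbteg bxvj csp zvoon
Hunk 3: at line 3 remove [yzdn] add [bdm] -> 10 lines: rhh eom gqqm bdm xtwla mnj xbteg bxvj csp zvoon
Hunk 4: at line 2 remove [bdm] add [yui,tqcam] -> 11 lines: rhh eom gqqm yui tqcam xtwla mnj xbteg bxvj csp zvoon
Final line 4: yui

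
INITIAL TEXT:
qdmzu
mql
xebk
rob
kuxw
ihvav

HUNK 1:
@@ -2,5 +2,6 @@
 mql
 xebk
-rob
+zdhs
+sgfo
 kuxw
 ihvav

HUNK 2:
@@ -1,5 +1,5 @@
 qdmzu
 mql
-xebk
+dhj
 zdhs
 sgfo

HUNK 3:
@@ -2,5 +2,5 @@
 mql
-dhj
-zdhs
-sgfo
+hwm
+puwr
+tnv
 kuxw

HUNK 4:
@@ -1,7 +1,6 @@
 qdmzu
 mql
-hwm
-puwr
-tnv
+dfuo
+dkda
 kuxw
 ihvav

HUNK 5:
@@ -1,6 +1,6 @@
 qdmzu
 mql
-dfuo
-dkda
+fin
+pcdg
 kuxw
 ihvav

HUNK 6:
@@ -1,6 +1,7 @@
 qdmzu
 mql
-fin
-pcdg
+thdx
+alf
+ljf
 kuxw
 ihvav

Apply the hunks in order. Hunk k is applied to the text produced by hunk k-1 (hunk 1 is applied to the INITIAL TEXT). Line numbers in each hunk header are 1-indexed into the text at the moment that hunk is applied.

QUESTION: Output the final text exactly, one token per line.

Answer: qdmzu
mql
thdx
alf
ljf
kuxw
ihvav

Derivation:
Hunk 1: at line 2 remove [rob] add [zdhs,sgfo] -> 7 lines: qdmzu mql xebk zdhs sgfo kuxw ihvav
Hunk 2: at line 1 remove [xebk] add [dhj] -> 7 lines: qdmzu mql dhj zdhs sgfo kuxw ihvav
Hunk 3: at line 2 remove [dhj,zdhs,sgfo] add [hwm,puwr,tnv] -> 7 lines: qdmzu mql hwm puwr tnv kuxw ihvav
Hunk 4: at line 1 remove [hwm,puwr,tnv] add [dfuo,dkda] -> 6 lines: qdmzu mql dfuo dkda kuxw ihvav
Hunk 5: at line 1 remove [dfuo,dkda] add [fin,pcdg] -> 6 lines: qdmzu mql fin pcdg kuxw ihvav
Hunk 6: at line 1 remove [fin,pcdg] add [thdx,alf,ljf] -> 7 lines: qdmzu mql thdx alf ljf kuxw ihvav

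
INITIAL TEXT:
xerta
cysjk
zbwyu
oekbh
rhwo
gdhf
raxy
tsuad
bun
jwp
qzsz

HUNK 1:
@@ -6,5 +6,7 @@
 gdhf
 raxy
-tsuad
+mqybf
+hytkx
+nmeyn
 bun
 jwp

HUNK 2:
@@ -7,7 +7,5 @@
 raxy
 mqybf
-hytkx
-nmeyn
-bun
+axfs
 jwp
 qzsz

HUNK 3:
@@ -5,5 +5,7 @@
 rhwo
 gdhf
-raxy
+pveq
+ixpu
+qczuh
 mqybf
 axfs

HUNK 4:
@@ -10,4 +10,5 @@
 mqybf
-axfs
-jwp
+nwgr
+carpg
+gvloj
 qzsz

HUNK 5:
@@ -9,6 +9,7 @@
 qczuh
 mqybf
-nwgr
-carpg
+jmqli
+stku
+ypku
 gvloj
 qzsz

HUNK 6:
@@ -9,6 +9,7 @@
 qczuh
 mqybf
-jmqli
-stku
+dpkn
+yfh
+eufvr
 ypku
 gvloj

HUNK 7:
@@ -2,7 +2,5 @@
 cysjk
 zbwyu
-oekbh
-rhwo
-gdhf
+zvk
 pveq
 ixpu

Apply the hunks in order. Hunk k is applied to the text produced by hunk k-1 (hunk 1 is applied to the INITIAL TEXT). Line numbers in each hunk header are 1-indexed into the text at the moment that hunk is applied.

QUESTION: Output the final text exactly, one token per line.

Answer: xerta
cysjk
zbwyu
zvk
pveq
ixpu
qczuh
mqybf
dpkn
yfh
eufvr
ypku
gvloj
qzsz

Derivation:
Hunk 1: at line 6 remove [tsuad] add [mqybf,hytkx,nmeyn] -> 13 lines: xerta cysjk zbwyu oekbh rhwo gdhf raxy mqybf hytkx nmeyn bun jwp qzsz
Hunk 2: at line 7 remove [hytkx,nmeyn,bun] add [axfs] -> 11 lines: xerta cysjk zbwyu oekbh rhwo gdhf raxy mqybf axfs jwp qzsz
Hunk 3: at line 5 remove [raxy] add [pveq,ixpu,qczuh] -> 13 lines: xerta cysjk zbwyu oekbh rhwo gdhf pveq ixpu qczuh mqybf axfs jwp qzsz
Hunk 4: at line 10 remove [axfs,jwp] add [nwgr,carpg,gvloj] -> 14 lines: xerta cysjk zbwyu oekbh rhwo gdhf pveq ixpu qczuh mqybf nwgr carpg gvloj qzsz
Hunk 5: at line 9 remove [nwgr,carpg] add [jmqli,stku,ypku] -> 15 lines: xerta cysjk zbwyu oekbh rhwo gdhf pveq ixpu qczuh mqybf jmqli stku ypku gvloj qzsz
Hunk 6: at line 9 remove [jmqli,stku] add [dpkn,yfh,eufvr] -> 16 lines: xerta cysjk zbwyu oekbh rhwo gdhf pveq ixpu qczuh mqybf dpkn yfh eufvr ypku gvloj qzsz
Hunk 7: at line 2 remove [oekbh,rhwo,gdhf] add [zvk] -> 14 lines: xerta cysjk zbwyu zvk pveq ixpu qczuh mqybf dpkn yfh eufvr ypku gvloj qzsz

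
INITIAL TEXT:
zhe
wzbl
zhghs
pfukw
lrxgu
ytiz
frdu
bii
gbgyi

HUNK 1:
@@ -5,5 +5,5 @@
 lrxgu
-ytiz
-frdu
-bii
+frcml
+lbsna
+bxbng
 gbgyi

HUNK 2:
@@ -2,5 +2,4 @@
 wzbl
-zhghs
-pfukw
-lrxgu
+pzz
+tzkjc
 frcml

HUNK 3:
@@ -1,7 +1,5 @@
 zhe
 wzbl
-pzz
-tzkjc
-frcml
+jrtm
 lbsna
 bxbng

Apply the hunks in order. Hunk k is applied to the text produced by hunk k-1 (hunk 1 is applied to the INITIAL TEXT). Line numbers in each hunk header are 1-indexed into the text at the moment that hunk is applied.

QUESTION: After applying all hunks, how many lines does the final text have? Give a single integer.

Hunk 1: at line 5 remove [ytiz,frdu,bii] add [frcml,lbsna,bxbng] -> 9 lines: zhe wzbl zhghs pfukw lrxgu frcml lbsna bxbng gbgyi
Hunk 2: at line 2 remove [zhghs,pfukw,lrxgu] add [pzz,tzkjc] -> 8 lines: zhe wzbl pzz tzkjc frcml lbsna bxbng gbgyi
Hunk 3: at line 1 remove [pzz,tzkjc,frcml] add [jrtm] -> 6 lines: zhe wzbl jrtm lbsna bxbng gbgyi
Final line count: 6

Answer: 6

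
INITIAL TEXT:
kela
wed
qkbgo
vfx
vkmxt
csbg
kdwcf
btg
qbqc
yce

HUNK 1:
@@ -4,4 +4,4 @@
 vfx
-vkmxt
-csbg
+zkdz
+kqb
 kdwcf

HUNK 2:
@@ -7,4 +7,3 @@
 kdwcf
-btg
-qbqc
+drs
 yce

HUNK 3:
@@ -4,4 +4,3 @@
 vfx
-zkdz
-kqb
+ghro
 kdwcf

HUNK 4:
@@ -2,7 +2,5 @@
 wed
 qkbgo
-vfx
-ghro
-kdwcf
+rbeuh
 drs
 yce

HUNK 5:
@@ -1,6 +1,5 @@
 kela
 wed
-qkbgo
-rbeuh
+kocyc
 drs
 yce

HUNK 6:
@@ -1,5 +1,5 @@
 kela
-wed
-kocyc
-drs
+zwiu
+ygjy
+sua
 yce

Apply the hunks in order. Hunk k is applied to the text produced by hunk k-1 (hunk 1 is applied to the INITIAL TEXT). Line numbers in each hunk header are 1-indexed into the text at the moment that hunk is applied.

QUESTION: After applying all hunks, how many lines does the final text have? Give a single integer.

Hunk 1: at line 4 remove [vkmxt,csbg] add [zkdz,kqb] -> 10 lines: kela wed qkbgo vfx zkdz kqb kdwcf btg qbqc yce
Hunk 2: at line 7 remove [btg,qbqc] add [drs] -> 9 lines: kela wed qkbgo vfx zkdz kqb kdwcf drs yce
Hunk 3: at line 4 remove [zkdz,kqb] add [ghro] -> 8 lines: kela wed qkbgo vfx ghro kdwcf drs yce
Hunk 4: at line 2 remove [vfx,ghro,kdwcf] add [rbeuh] -> 6 lines: kela wed qkbgo rbeuh drs yce
Hunk 5: at line 1 remove [qkbgo,rbeuh] add [kocyc] -> 5 lines: kela wed kocyc drs yce
Hunk 6: at line 1 remove [wed,kocyc,drs] add [zwiu,ygjy,sua] -> 5 lines: kela zwiu ygjy sua yce
Final line count: 5

Answer: 5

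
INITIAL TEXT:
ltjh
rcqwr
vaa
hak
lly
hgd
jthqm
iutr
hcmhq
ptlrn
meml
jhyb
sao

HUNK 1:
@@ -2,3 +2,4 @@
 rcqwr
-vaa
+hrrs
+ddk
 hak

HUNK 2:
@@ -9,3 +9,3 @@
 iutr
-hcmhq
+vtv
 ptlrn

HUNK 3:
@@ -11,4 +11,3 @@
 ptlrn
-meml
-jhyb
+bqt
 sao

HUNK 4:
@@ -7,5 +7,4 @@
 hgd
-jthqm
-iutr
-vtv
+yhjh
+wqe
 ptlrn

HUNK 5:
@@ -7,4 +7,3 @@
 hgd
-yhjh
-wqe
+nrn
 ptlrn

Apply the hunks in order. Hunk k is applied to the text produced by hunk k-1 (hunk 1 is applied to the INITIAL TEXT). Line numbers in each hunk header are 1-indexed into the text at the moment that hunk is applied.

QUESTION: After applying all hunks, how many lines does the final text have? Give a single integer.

Answer: 11

Derivation:
Hunk 1: at line 2 remove [vaa] add [hrrs,ddk] -> 14 lines: ltjh rcqwr hrrs ddk hak lly hgd jthqm iutr hcmhq ptlrn meml jhyb sao
Hunk 2: at line 9 remove [hcmhq] add [vtv] -> 14 lines: ltjh rcqwr hrrs ddk hak lly hgd jthqm iutr vtv ptlrn meml jhyb sao
Hunk 3: at line 11 remove [meml,jhyb] add [bqt] -> 13 lines: ltjh rcqwr hrrs ddk hak lly hgd jthqm iutr vtv ptlrn bqt sao
Hunk 4: at line 7 remove [jthqm,iutr,vtv] add [yhjh,wqe] -> 12 lines: ltjh rcqwr hrrs ddk hak lly hgd yhjh wqe ptlrn bqt sao
Hunk 5: at line 7 remove [yhjh,wqe] add [nrn] -> 11 lines: ltjh rcqwr hrrs ddk hak lly hgd nrn ptlrn bqt sao
Final line count: 11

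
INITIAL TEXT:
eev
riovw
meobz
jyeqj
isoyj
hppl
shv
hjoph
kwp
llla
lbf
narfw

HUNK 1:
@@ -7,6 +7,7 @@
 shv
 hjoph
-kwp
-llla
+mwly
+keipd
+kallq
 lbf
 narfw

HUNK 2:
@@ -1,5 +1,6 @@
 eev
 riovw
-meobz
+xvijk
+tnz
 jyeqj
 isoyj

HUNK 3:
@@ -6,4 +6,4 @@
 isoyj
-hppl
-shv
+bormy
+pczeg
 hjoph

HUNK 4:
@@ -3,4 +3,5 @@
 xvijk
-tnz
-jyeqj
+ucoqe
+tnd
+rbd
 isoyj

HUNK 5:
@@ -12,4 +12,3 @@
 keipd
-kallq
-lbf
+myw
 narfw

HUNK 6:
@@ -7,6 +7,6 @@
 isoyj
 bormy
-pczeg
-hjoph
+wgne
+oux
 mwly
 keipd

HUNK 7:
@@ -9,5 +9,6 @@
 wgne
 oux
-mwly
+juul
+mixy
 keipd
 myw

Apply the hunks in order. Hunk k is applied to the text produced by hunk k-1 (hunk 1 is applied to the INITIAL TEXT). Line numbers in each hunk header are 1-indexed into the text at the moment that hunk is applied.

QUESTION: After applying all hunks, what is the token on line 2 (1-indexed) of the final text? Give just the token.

Answer: riovw

Derivation:
Hunk 1: at line 7 remove [kwp,llla] add [mwly,keipd,kallq] -> 13 lines: eev riovw meobz jyeqj isoyj hppl shv hjoph mwly keipd kallq lbf narfw
Hunk 2: at line 1 remove [meobz] add [xvijk,tnz] -> 14 lines: eev riovw xvijk tnz jyeqj isoyj hppl shv hjoph mwly keipd kallq lbf narfw
Hunk 3: at line 6 remove [hppl,shv] add [bormy,pczeg] -> 14 lines: eev riovw xvijk tnz jyeqj isoyj bormy pczeg hjoph mwly keipd kallq lbf narfw
Hunk 4: at line 3 remove [tnz,jyeqj] add [ucoqe,tnd,rbd] -> 15 lines: eev riovw xvijk ucoqe tnd rbd isoyj bormy pczeg hjoph mwly keipd kallq lbf narfw
Hunk 5: at line 12 remove [kallq,lbf] add [myw] -> 14 lines: eev riovw xvijk ucoqe tnd rbd isoyj bormy pczeg hjoph mwly keipd myw narfw
Hunk 6: at line 7 remove [pczeg,hjoph] add [wgne,oux] -> 14 lines: eev riovw xvijk ucoqe tnd rbd isoyj bormy wgne oux mwly keipd myw narfw
Hunk 7: at line 9 remove [mwly] add [juul,mixy] -> 15 lines: eev riovw xvijk ucoqe tnd rbd isoyj bormy wgne oux juul mixy keipd myw narfw
Final line 2: riovw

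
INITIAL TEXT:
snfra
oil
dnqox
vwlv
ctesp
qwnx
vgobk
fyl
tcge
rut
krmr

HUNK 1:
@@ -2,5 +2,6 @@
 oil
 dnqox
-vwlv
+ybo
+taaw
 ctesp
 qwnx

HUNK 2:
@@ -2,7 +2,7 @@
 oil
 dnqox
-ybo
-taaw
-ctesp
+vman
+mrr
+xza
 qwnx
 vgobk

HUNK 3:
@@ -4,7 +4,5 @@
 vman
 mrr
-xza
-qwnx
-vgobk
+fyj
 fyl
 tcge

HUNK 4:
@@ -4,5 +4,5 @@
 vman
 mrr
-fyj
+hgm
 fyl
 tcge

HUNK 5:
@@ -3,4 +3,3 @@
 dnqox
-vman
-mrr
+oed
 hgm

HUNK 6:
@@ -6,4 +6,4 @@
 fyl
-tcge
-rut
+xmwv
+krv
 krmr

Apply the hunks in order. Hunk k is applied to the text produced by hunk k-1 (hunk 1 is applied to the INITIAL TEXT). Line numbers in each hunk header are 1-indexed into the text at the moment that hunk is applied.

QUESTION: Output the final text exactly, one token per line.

Answer: snfra
oil
dnqox
oed
hgm
fyl
xmwv
krv
krmr

Derivation:
Hunk 1: at line 2 remove [vwlv] add [ybo,taaw] -> 12 lines: snfra oil dnqox ybo taaw ctesp qwnx vgobk fyl tcge rut krmr
Hunk 2: at line 2 remove [ybo,taaw,ctesp] add [vman,mrr,xza] -> 12 lines: snfra oil dnqox vman mrr xza qwnx vgobk fyl tcge rut krmr
Hunk 3: at line 4 remove [xza,qwnx,vgobk] add [fyj] -> 10 lines: snfra oil dnqox vman mrr fyj fyl tcge rut krmr
Hunk 4: at line 4 remove [fyj] add [hgm] -> 10 lines: snfra oil dnqox vman mrr hgm fyl tcge rut krmr
Hunk 5: at line 3 remove [vman,mrr] add [oed] -> 9 lines: snfra oil dnqox oed hgm fyl tcge rut krmr
Hunk 6: at line 6 remove [tcge,rut] add [xmwv,krv] -> 9 lines: snfra oil dnqox oed hgm fyl xmwv krv krmr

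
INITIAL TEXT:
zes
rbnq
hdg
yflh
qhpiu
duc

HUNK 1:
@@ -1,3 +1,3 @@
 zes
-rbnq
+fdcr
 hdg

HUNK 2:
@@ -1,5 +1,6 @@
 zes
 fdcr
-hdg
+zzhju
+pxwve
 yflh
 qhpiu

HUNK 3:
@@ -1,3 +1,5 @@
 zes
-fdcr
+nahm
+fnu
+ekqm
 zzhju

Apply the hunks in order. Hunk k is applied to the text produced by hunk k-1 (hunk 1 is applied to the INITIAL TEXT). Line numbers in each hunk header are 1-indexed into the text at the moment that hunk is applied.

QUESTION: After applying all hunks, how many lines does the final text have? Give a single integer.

Answer: 9

Derivation:
Hunk 1: at line 1 remove [rbnq] add [fdcr] -> 6 lines: zes fdcr hdg yflh qhpiu duc
Hunk 2: at line 1 remove [hdg] add [zzhju,pxwve] -> 7 lines: zes fdcr zzhju pxwve yflh qhpiu duc
Hunk 3: at line 1 remove [fdcr] add [nahm,fnu,ekqm] -> 9 lines: zes nahm fnu ekqm zzhju pxwve yflh qhpiu duc
Final line count: 9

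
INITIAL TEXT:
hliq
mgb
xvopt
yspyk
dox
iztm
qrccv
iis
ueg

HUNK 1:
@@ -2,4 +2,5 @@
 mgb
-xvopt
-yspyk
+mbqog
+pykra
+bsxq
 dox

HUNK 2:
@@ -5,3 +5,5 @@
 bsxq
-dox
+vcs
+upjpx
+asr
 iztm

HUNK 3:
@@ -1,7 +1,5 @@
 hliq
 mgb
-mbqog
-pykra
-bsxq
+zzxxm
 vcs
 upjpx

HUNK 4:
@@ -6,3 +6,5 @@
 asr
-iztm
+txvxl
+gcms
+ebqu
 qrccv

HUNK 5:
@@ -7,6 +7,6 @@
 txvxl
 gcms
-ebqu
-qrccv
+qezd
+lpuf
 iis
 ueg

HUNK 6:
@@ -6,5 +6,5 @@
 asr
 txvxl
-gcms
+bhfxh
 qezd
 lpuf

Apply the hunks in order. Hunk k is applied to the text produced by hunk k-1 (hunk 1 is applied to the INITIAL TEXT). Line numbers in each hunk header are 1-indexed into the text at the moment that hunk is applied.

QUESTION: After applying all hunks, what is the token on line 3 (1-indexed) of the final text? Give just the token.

Hunk 1: at line 2 remove [xvopt,yspyk] add [mbqog,pykra,bsxq] -> 10 lines: hliq mgb mbqog pykra bsxq dox iztm qrccv iis ueg
Hunk 2: at line 5 remove [dox] add [vcs,upjpx,asr] -> 12 lines: hliq mgb mbqog pykra bsxq vcs upjpx asr iztm qrccv iis ueg
Hunk 3: at line 1 remove [mbqog,pykra,bsxq] add [zzxxm] -> 10 lines: hliq mgb zzxxm vcs upjpx asr iztm qrccv iis ueg
Hunk 4: at line 6 remove [iztm] add [txvxl,gcms,ebqu] -> 12 lines: hliq mgb zzxxm vcs upjpx asr txvxl gcms ebqu qrccv iis ueg
Hunk 5: at line 7 remove [ebqu,qrccv] add [qezd,lpuf] -> 12 lines: hliq mgb zzxxm vcs upjpx asr txvxl gcms qezd lpuf iis ueg
Hunk 6: at line 6 remove [gcms] add [bhfxh] -> 12 lines: hliq mgb zzxxm vcs upjpx asr txvxl bhfxh qezd lpuf iis ueg
Final line 3: zzxxm

Answer: zzxxm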